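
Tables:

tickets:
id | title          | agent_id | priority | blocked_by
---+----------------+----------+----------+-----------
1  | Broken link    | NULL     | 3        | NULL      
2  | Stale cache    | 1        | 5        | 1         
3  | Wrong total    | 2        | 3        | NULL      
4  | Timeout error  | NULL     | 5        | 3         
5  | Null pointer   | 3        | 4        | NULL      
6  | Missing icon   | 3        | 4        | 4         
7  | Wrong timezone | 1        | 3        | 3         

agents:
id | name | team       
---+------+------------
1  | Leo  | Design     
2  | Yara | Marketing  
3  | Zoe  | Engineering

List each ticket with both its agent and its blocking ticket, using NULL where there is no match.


Two LEFT JOINs from the same base table tickets: one to agents via agent_id, one to tickets itself via blocked_by. Both are LEFT so every ticket is preserved.
Match against agents:
  - ticket 1 (Broken link): agent_id=NULL, no match -> kept with NULL
  - ticket 2 (Stale cache): agent_id=1 -> matches Leo
  - ticket 3 (Wrong total): agent_id=2 -> matches Yara
  - ticket 4 (Timeout error): agent_id=NULL, no match -> kept with NULL
  - ticket 5 (Null pointer): agent_id=3 -> matches Zoe
  - ticket 6 (Missing icon): agent_id=3 -> matches Zoe
  - ticket 7 (Wrong timezone): agent_id=1 -> matches Leo
Match against tickets (self):
  - ticket 1 (Broken link): blocked_by=NULL -> NULL
  - ticket 2 (Stale cache): blocked_by=1 -> Broken link
  - ticket 3 (Wrong total): blocked_by=NULL -> NULL
  - ticket 4 (Timeout error): blocked_by=3 -> Wrong total
  - ticket 5 (Null pointer): blocked_by=NULL -> NULL
  - ticket 6 (Missing icon): blocked_by=4 -> Timeout error
  - ticket 7 (Wrong timezone): blocked_by=3 -> Wrong total

SQL:
SELECT a.title, b.name AS agent, c.title AS blocked_by
FROM tickets a
LEFT JOIN agents b ON a.agent_id = b.id
LEFT JOIN tickets c ON a.blocked_by = c.id

Result:
title          | agent | blocked_by   
---------------+-------+--------------
Broken link    | NULL  | NULL         
Stale cache    | Leo   | Broken link  
Wrong total    | Yara  | NULL         
Timeout error  | NULL  | Wrong total  
Null pointer   | Zoe   | NULL         
Missing icon   | Zoe   | Timeout error
Wrong timezone | Leo   | Wrong total  


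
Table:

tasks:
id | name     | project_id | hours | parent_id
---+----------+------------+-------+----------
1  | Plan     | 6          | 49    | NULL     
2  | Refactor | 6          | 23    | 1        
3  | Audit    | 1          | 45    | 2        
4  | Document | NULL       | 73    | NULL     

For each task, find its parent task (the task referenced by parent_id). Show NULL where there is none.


This is a self-join: tasks is joined to a second copy of itself, matching each row's parent_id to another row's id. Use LEFT JOIN so rows with parent_id=NULL are kept.
  - task 1 (Plan): parent_id=NULL -> NULL
  - task 2 (Refactor): parent_id=1 -> Plan
  - task 3 (Audit): parent_id=2 -> Refactor
  - task 4 (Document): parent_id=NULL -> NULL

SQL:
SELECT a.name AS item, b.name AS parent
FROM tasks a
LEFT JOIN tasks b ON a.parent_id = b.id

Result:
item     | parent  
---------+---------
Plan     | NULL    
Refactor | Plan    
Audit    | Refactor
Document | NULL    


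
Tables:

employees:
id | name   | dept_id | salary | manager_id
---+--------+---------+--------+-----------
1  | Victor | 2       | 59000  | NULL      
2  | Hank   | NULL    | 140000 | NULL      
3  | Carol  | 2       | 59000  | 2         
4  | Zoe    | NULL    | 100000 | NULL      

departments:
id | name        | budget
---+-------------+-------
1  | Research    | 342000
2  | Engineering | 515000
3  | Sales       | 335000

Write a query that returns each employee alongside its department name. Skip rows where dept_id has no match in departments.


INNER JOIN keeps only employees rows whose dept_id matches an id in departments. Walk through each employee:
  - employee 1 (Victor): dept_id=2 -> matches Engineering
  - employee 2 (Hank): dept_id=NULL, no match -> dropped
  - employee 3 (Carol): dept_id=2 -> matches Engineering
  - employee 4 (Zoe): dept_id=NULL, no match -> dropped
So 2 of 4 rows are dropped.

SQL:
SELECT a.name, b.name AS department
FROM employees a
INNER JOIN departments b ON a.dept_id = b.id

Result:
name   | department 
-------+------------
Victor | Engineering
Carol  | Engineering


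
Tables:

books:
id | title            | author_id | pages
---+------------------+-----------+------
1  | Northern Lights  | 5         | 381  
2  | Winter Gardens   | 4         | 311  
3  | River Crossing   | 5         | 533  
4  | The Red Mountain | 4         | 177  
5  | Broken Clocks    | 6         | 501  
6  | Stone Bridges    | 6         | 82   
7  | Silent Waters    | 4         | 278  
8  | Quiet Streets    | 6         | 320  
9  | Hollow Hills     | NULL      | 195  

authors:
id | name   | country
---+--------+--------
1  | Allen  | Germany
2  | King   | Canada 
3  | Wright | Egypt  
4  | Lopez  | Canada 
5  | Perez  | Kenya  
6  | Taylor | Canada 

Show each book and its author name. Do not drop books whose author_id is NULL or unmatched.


LEFT JOIN keeps every row from books (the left table); where author_id has no match in authors, the author columns become NULL. Walk through each book:
  - book 1 (Northern Lights): author_id=5 -> matches Perez
  - book 2 (Winter Gardens): author_id=4 -> matches Lopez
  - book 3 (River Crossing): author_id=5 -> matches Perez
  - book 4 (The Red Mountain): author_id=4 -> matches Lopez
  - book 5 (Broken Clocks): author_id=6 -> matches Taylor
  - book 6 (Stone Bridges): author_id=6 -> matches Taylor
  - book 7 (Silent Waters): author_id=4 -> matches Lopez
  - book 8 (Quiet Streets): author_id=6 -> matches Taylor
  - book 9 (Hollow Hills): author_id=NULL, no match -> kept with NULL
All 9 rows appear; 1 has NULL author.

SQL:
SELECT a.title, b.name AS author
FROM books a
LEFT JOIN authors b ON a.author_id = b.id

Result:
title            | author
-----------------+-------
Northern Lights  | Perez 
Winter Gardens   | Lopez 
River Crossing   | Perez 
The Red Mountain | Lopez 
Broken Clocks    | Taylor
Stone Bridges    | Taylor
Silent Waters    | Lopez 
Quiet Streets    | Taylor
Hollow Hills     | NULL  


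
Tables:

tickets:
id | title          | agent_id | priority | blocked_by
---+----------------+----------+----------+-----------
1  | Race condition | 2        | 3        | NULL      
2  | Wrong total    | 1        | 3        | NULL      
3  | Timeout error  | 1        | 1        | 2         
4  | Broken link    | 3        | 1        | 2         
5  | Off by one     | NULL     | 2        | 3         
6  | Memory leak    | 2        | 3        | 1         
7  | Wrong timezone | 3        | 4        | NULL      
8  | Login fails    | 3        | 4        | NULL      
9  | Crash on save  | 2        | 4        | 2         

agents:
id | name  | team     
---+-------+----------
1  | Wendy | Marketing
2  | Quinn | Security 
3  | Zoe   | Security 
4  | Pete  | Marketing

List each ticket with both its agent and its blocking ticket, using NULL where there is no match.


Two LEFT JOINs from the same base table tickets: one to agents via agent_id, one to tickets itself via blocked_by. Both are LEFT so every ticket is preserved.
Match against agents:
  - ticket 1 (Race condition): agent_id=2 -> matches Quinn
  - ticket 2 (Wrong total): agent_id=1 -> matches Wendy
  - ticket 3 (Timeout error): agent_id=1 -> matches Wendy
  - ticket 4 (Broken link): agent_id=3 -> matches Zoe
  - ticket 5 (Off by one): agent_id=NULL, no match -> kept with NULL
  - ticket 6 (Memory leak): agent_id=2 -> matches Quinn
  - ticket 7 (Wrong timezone): agent_id=3 -> matches Zoe
  - ticket 8 (Login fails): agent_id=3 -> matches Zoe
  - ticket 9 (Crash on save): agent_id=2 -> matches Quinn
Match against tickets (self):
  - ticket 1 (Race condition): blocked_by=NULL -> NULL
  - ticket 2 (Wrong total): blocked_by=NULL -> NULL
  - ticket 3 (Timeout error): blocked_by=2 -> Wrong total
  - ticket 4 (Broken link): blocked_by=2 -> Wrong total
  - ticket 5 (Off by one): blocked_by=3 -> Timeout error
  - ticket 6 (Memory leak): blocked_by=1 -> Race condition
  - ticket 7 (Wrong timezone): blocked_by=NULL -> NULL
  - ticket 8 (Login fails): blocked_by=NULL -> NULL
  - ticket 9 (Crash on save): blocked_by=2 -> Wrong total

SQL:
SELECT a.title, b.name AS agent, c.title AS blocked_by
FROM tickets a
LEFT JOIN agents b ON a.agent_id = b.id
LEFT JOIN tickets c ON a.blocked_by = c.id

Result:
title          | agent | blocked_by    
---------------+-------+---------------
Race condition | Quinn | NULL          
Wrong total    | Wendy | NULL          
Timeout error  | Wendy | Wrong total   
Broken link    | Zoe   | Wrong total   
Off by one     | NULL  | Timeout error 
Memory leak    | Quinn | Race condition
Wrong timezone | Zoe   | NULL          
Login fails    | Zoe   | NULL          
Crash on save  | Quinn | Wrong total   


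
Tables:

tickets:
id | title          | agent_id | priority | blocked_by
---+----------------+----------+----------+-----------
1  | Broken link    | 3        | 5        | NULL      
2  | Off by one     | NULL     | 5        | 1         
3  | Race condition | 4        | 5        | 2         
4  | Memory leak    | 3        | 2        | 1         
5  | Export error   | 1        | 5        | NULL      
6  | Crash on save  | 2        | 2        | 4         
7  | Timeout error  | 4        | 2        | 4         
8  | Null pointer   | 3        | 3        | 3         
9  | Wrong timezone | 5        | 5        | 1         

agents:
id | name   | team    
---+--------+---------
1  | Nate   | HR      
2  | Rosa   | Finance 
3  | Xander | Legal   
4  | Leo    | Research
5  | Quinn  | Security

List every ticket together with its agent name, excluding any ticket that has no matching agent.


INNER JOIN keeps only tickets rows whose agent_id matches an id in agents. Walk through each ticket:
  - ticket 1 (Broken link): agent_id=3 -> matches Xander
  - ticket 2 (Off by one): agent_id=NULL, no match -> dropped
  - ticket 3 (Race condition): agent_id=4 -> matches Leo
  - ticket 4 (Memory leak): agent_id=3 -> matches Xander
  - ticket 5 (Export error): agent_id=1 -> matches Nate
  - ticket 6 (Crash on save): agent_id=2 -> matches Rosa
  - ticket 7 (Timeout error): agent_id=4 -> matches Leo
  - ticket 8 (Null pointer): agent_id=3 -> matches Xander
  - ticket 9 (Wrong timezone): agent_id=5 -> matches Quinn
So 1 of 9 rows is dropped.

SQL:
SELECT a.title, b.name AS agent
FROM tickets a
INNER JOIN agents b ON a.agent_id = b.id

Result:
title          | agent 
---------------+-------
Broken link    | Xander
Race condition | Leo   
Memory leak    | Xander
Export error   | Nate  
Crash on save  | Rosa  
Timeout error  | Leo   
Null pointer   | Xander
Wrong timezone | Quinn 


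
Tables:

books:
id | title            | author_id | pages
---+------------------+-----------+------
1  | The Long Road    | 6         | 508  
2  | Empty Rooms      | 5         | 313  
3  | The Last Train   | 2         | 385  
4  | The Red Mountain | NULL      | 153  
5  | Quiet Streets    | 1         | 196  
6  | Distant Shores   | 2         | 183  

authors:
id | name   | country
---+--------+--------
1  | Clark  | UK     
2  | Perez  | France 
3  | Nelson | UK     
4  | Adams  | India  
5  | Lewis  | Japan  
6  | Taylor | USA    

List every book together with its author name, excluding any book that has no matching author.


INNER JOIN keeps only books rows whose author_id matches an id in authors. Walk through each book:
  - book 1 (The Long Road): author_id=6 -> matches Taylor
  - book 2 (Empty Rooms): author_id=5 -> matches Lewis
  - book 3 (The Last Train): author_id=2 -> matches Perez
  - book 4 (The Red Mountain): author_id=NULL, no match -> dropped
  - book 5 (Quiet Streets): author_id=1 -> matches Clark
  - book 6 (Distant Shores): author_id=2 -> matches Perez
So 1 of 6 rows is dropped.

SQL:
SELECT a.title, b.name AS author
FROM books a
INNER JOIN authors b ON a.author_id = b.id

Result:
title          | author
---------------+-------
The Long Road  | Taylor
Empty Rooms    | Lewis 
The Last Train | Perez 
Quiet Streets  | Clark 
Distant Shores | Perez 


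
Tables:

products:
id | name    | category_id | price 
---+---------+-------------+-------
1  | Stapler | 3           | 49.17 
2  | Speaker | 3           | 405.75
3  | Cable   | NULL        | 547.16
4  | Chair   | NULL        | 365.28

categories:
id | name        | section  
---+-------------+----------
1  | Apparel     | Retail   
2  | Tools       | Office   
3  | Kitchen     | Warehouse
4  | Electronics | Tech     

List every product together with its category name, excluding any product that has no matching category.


INNER JOIN keeps only products rows whose category_id matches an id in categories. Walk through each product:
  - product 1 (Stapler): category_id=3 -> matches Kitchen
  - product 2 (Speaker): category_id=3 -> matches Kitchen
  - product 3 (Cable): category_id=NULL, no match -> dropped
  - product 4 (Chair): category_id=NULL, no match -> dropped
So 2 of 4 rows are dropped.

SQL:
SELECT a.name, b.name AS category
FROM products a
INNER JOIN categories b ON a.category_id = b.id

Result:
name    | category
--------+---------
Stapler | Kitchen 
Speaker | Kitchen 


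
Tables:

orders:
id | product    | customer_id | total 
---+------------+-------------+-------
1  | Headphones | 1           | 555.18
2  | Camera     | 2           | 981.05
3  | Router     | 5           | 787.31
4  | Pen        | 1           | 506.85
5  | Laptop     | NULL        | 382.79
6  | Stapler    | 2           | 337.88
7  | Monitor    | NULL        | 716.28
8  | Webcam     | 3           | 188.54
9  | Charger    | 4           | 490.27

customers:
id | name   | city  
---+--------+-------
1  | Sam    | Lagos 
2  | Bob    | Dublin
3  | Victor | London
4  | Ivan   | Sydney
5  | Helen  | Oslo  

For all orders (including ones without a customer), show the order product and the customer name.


LEFT JOIN keeps every row from orders (the left table); where customer_id has no match in customers, the customer columns become NULL. Walk through each order:
  - order 1 (Headphones): customer_id=1 -> matches Sam
  - order 2 (Camera): customer_id=2 -> matches Bob
  - order 3 (Router): customer_id=5 -> matches Helen
  - order 4 (Pen): customer_id=1 -> matches Sam
  - order 5 (Laptop): customer_id=NULL, no match -> kept with NULL
  - order 6 (Stapler): customer_id=2 -> matches Bob
  - order 7 (Monitor): customer_id=NULL, no match -> kept with NULL
  - order 8 (Webcam): customer_id=3 -> matches Victor
  - order 9 (Charger): customer_id=4 -> matches Ivan
All 9 rows appear; 2 have NULL customer.

SQL:
SELECT a.product, b.name AS customer
FROM orders a
LEFT JOIN customers b ON a.customer_id = b.id

Result:
product    | customer
-----------+---------
Headphones | Sam     
Camera     | Bob     
Router     | Helen   
Pen        | Sam     
Laptop     | NULL    
Stapler    | Bob     
Monitor    | NULL    
Webcam     | Victor  
Charger    | Ivan    


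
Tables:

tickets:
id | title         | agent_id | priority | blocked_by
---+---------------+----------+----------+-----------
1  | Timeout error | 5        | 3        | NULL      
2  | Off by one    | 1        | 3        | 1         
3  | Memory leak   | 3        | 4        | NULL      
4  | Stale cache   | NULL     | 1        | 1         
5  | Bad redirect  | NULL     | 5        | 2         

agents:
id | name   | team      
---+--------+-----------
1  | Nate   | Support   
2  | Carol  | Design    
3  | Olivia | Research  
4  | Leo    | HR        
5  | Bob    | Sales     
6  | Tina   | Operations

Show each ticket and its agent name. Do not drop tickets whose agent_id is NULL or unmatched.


LEFT JOIN keeps every row from tickets (the left table); where agent_id has no match in agents, the agent columns become NULL. Walk through each ticket:
  - ticket 1 (Timeout error): agent_id=5 -> matches Bob
  - ticket 2 (Off by one): agent_id=1 -> matches Nate
  - ticket 3 (Memory leak): agent_id=3 -> matches Olivia
  - ticket 4 (Stale cache): agent_id=NULL, no match -> kept with NULL
  - ticket 5 (Bad redirect): agent_id=NULL, no match -> kept with NULL
All 5 rows appear; 2 have NULL agent.

SQL:
SELECT a.title, b.name AS agent
FROM tickets a
LEFT JOIN agents b ON a.agent_id = b.id

Result:
title         | agent 
--------------+-------
Timeout error | Bob   
Off by one    | Nate  
Memory leak   | Olivia
Stale cache   | NULL  
Bad redirect  | NULL  


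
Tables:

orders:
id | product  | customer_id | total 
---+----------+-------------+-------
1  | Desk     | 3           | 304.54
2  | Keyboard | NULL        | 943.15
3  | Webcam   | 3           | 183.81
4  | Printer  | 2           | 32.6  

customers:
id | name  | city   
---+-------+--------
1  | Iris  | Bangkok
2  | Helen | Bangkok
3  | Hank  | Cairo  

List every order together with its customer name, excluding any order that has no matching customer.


INNER JOIN keeps only orders rows whose customer_id matches an id in customers. Walk through each order:
  - order 1 (Desk): customer_id=3 -> matches Hank
  - order 2 (Keyboard): customer_id=NULL, no match -> dropped
  - order 3 (Webcam): customer_id=3 -> matches Hank
  - order 4 (Printer): customer_id=2 -> matches Helen
So 1 of 4 rows is dropped.

SQL:
SELECT a.product, b.name AS customer
FROM orders a
INNER JOIN customers b ON a.customer_id = b.id

Result:
product | customer
--------+---------
Desk    | Hank    
Webcam  | Hank    
Printer | Helen   


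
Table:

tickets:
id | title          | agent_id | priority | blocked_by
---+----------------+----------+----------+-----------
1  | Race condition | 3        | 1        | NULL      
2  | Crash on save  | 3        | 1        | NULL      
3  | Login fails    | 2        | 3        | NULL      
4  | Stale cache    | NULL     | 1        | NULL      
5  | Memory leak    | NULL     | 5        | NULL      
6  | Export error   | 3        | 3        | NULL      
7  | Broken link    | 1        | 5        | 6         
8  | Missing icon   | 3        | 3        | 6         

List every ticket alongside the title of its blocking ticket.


This is a self-join: tickets is joined to a second copy of itself, matching each row's blocked_by to another row's id. Use LEFT JOIN so rows with blocked_by=NULL are kept.
  - ticket 1 (Race condition): blocked_by=NULL -> NULL
  - ticket 2 (Crash on save): blocked_by=NULL -> NULL
  - ticket 3 (Login fails): blocked_by=NULL -> NULL
  - ticket 4 (Stale cache): blocked_by=NULL -> NULL
  - ticket 5 (Memory leak): blocked_by=NULL -> NULL
  - ticket 6 (Export error): blocked_by=NULL -> NULL
  - ticket 7 (Broken link): blocked_by=6 -> Export error
  - ticket 8 (Missing icon): blocked_by=6 -> Export error

SQL:
SELECT a.title AS item, b.title AS blocked_by
FROM tickets a
LEFT JOIN tickets b ON a.blocked_by = b.id

Result:
item           | blocked_by  
---------------+-------------
Race condition | NULL        
Crash on save  | NULL        
Login fails    | NULL        
Stale cache    | NULL        
Memory leak    | NULL        
Export error   | NULL        
Broken link    | Export error
Missing icon   | Export error


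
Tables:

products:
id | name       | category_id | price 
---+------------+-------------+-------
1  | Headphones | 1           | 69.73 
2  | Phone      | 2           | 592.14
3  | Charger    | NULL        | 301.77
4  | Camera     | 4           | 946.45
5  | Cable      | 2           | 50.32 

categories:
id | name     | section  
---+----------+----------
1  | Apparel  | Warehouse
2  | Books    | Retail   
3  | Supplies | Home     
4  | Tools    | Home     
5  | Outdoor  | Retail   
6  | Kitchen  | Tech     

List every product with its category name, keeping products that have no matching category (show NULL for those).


LEFT JOIN keeps every row from products (the left table); where category_id has no match in categories, the category columns become NULL. Walk through each product:
  - product 1 (Headphones): category_id=1 -> matches Apparel
  - product 2 (Phone): category_id=2 -> matches Books
  - product 3 (Charger): category_id=NULL, no match -> kept with NULL
  - product 4 (Camera): category_id=4 -> matches Tools
  - product 5 (Cable): category_id=2 -> matches Books
All 5 rows appear; 1 has NULL category.

SQL:
SELECT a.name, b.name AS category
FROM products a
LEFT JOIN categories b ON a.category_id = b.id

Result:
name       | category
-----------+---------
Headphones | Apparel 
Phone      | Books   
Charger    | NULL    
Camera     | Tools   
Cable      | Books   


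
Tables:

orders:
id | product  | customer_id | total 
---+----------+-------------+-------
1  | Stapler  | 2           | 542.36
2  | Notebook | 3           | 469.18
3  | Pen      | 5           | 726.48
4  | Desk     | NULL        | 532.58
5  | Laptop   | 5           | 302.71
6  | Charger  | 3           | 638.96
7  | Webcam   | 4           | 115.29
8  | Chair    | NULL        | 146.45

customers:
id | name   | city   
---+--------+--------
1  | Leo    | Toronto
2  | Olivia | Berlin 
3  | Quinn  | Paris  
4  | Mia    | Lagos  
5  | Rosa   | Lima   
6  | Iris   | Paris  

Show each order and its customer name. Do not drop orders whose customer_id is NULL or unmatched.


LEFT JOIN keeps every row from orders (the left table); where customer_id has no match in customers, the customer columns become NULL. Walk through each order:
  - order 1 (Stapler): customer_id=2 -> matches Olivia
  - order 2 (Notebook): customer_id=3 -> matches Quinn
  - order 3 (Pen): customer_id=5 -> matches Rosa
  - order 4 (Desk): customer_id=NULL, no match -> kept with NULL
  - order 5 (Laptop): customer_id=5 -> matches Rosa
  - order 6 (Charger): customer_id=3 -> matches Quinn
  - order 7 (Webcam): customer_id=4 -> matches Mia
  - order 8 (Chair): customer_id=NULL, no match -> kept with NULL
All 8 rows appear; 2 have NULL customer.

SQL:
SELECT a.product, b.name AS customer
FROM orders a
LEFT JOIN customers b ON a.customer_id = b.id

Result:
product  | customer
---------+---------
Stapler  | Olivia  
Notebook | Quinn   
Pen      | Rosa    
Desk     | NULL    
Laptop   | Rosa    
Charger  | Quinn   
Webcam   | Mia     
Chair    | NULL    


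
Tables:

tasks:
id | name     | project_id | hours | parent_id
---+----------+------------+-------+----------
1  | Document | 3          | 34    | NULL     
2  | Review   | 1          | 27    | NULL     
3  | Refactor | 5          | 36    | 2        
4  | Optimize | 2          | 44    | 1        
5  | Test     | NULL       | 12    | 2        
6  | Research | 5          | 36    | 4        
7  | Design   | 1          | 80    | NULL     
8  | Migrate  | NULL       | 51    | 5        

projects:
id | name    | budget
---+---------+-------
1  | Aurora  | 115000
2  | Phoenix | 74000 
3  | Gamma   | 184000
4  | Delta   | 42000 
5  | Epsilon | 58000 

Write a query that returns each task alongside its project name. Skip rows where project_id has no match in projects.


INNER JOIN keeps only tasks rows whose project_id matches an id in projects. Walk through each task:
  - task 1 (Document): project_id=3 -> matches Gamma
  - task 2 (Review): project_id=1 -> matches Aurora
  - task 3 (Refactor): project_id=5 -> matches Epsilon
  - task 4 (Optimize): project_id=2 -> matches Phoenix
  - task 5 (Test): project_id=NULL, no match -> dropped
  - task 6 (Research): project_id=5 -> matches Epsilon
  - task 7 (Design): project_id=1 -> matches Aurora
  - task 8 (Migrate): project_id=NULL, no match -> dropped
So 2 of 8 rows are dropped.

SQL:
SELECT a.name, b.name AS project
FROM tasks a
INNER JOIN projects b ON a.project_id = b.id

Result:
name     | project
---------+--------
Document | Gamma  
Review   | Aurora 
Refactor | Epsilon
Optimize | Phoenix
Research | Epsilon
Design   | Aurora 


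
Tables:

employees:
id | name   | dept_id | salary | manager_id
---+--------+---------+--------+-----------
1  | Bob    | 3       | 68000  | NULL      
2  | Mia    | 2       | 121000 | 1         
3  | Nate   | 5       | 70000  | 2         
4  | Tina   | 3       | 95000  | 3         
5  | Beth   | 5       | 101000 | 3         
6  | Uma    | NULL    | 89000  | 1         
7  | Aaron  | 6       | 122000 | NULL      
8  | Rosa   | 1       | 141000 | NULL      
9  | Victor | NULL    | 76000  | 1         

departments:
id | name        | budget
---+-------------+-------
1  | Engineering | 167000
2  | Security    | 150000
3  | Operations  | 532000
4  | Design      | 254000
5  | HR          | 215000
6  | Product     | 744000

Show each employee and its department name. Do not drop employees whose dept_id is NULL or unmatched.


LEFT JOIN keeps every row from employees (the left table); where dept_id has no match in departments, the department columns become NULL. Walk through each employee:
  - employee 1 (Bob): dept_id=3 -> matches Operations
  - employee 2 (Mia): dept_id=2 -> matches Security
  - employee 3 (Nate): dept_id=5 -> matches HR
  - employee 4 (Tina): dept_id=3 -> matches Operations
  - employee 5 (Beth): dept_id=5 -> matches HR
  - employee 6 (Uma): dept_id=NULL, no match -> kept with NULL
  - employee 7 (Aaron): dept_id=6 -> matches Product
  - employee 8 (Rosa): dept_id=1 -> matches Engineering
  - employee 9 (Victor): dept_id=NULL, no match -> kept with NULL
All 9 rows appear; 2 have NULL department.

SQL:
SELECT a.name, b.name AS department
FROM employees a
LEFT JOIN departments b ON a.dept_id = b.id

Result:
name   | department 
-------+------------
Bob    | Operations 
Mia    | Security   
Nate   | HR         
Tina   | Operations 
Beth   | HR         
Uma    | NULL       
Aaron  | Product    
Rosa   | Engineering
Victor | NULL       


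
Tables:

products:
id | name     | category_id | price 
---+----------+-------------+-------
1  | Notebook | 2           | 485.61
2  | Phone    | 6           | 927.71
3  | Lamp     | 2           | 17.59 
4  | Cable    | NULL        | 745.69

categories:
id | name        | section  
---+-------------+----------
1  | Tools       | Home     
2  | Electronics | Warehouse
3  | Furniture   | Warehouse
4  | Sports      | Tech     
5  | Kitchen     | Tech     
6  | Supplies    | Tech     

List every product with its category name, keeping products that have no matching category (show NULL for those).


LEFT JOIN keeps every row from products (the left table); where category_id has no match in categories, the category columns become NULL. Walk through each product:
  - product 1 (Notebook): category_id=2 -> matches Electronics
  - product 2 (Phone): category_id=6 -> matches Supplies
  - product 3 (Lamp): category_id=2 -> matches Electronics
  - product 4 (Cable): category_id=NULL, no match -> kept with NULL
All 4 rows appear; 1 has NULL category.

SQL:
SELECT a.name, b.name AS category
FROM products a
LEFT JOIN categories b ON a.category_id = b.id

Result:
name     | category   
---------+------------
Notebook | Electronics
Phone    | Supplies   
Lamp     | Electronics
Cable    | NULL       


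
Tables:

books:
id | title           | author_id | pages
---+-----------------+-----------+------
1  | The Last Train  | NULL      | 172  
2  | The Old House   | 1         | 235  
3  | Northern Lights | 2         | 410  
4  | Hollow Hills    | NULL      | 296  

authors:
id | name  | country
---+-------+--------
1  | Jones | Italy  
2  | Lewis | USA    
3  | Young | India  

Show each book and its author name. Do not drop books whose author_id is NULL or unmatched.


LEFT JOIN keeps every row from books (the left table); where author_id has no match in authors, the author columns become NULL. Walk through each book:
  - book 1 (The Last Train): author_id=NULL, no match -> kept with NULL
  - book 2 (The Old House): author_id=1 -> matches Jones
  - book 3 (Northern Lights): author_id=2 -> matches Lewis
  - book 4 (Hollow Hills): author_id=NULL, no match -> kept with NULL
All 4 rows appear; 2 have NULL author.

SQL:
SELECT a.title, b.name AS author
FROM books a
LEFT JOIN authors b ON a.author_id = b.id

Result:
title           | author
----------------+-------
The Last Train  | NULL  
The Old House   | Jones 
Northern Lights | Lewis 
Hollow Hills    | NULL  


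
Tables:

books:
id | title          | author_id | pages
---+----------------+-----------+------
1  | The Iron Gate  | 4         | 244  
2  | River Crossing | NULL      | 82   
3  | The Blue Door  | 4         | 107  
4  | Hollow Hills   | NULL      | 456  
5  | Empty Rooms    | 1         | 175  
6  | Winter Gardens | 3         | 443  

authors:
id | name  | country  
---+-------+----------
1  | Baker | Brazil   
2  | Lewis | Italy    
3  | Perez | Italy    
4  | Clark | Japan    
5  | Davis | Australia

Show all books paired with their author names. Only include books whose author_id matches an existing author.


INNER JOIN keeps only books rows whose author_id matches an id in authors. Walk through each book:
  - book 1 (The Iron Gate): author_id=4 -> matches Clark
  - book 2 (River Crossing): author_id=NULL, no match -> dropped
  - book 3 (The Blue Door): author_id=4 -> matches Clark
  - book 4 (Hollow Hills): author_id=NULL, no match -> dropped
  - book 5 (Empty Rooms): author_id=1 -> matches Baker
  - book 6 (Winter Gardens): author_id=3 -> matches Perez
So 2 of 6 rows are dropped.

SQL:
SELECT a.title, b.name AS author
FROM books a
INNER JOIN authors b ON a.author_id = b.id

Result:
title          | author
---------------+-------
The Iron Gate  | Clark 
The Blue Door  | Clark 
Empty Rooms    | Baker 
Winter Gardens | Perez 


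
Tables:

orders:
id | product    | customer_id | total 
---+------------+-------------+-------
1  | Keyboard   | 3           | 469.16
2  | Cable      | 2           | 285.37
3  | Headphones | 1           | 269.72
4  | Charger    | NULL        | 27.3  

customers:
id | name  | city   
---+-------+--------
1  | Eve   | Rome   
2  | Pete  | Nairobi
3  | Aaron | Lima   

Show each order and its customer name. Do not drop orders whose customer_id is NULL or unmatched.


LEFT JOIN keeps every row from orders (the left table); where customer_id has no match in customers, the customer columns become NULL. Walk through each order:
  - order 1 (Keyboard): customer_id=3 -> matches Aaron
  - order 2 (Cable): customer_id=2 -> matches Pete
  - order 3 (Headphones): customer_id=1 -> matches Eve
  - order 4 (Charger): customer_id=NULL, no match -> kept with NULL
All 4 rows appear; 1 has NULL customer.

SQL:
SELECT a.product, b.name AS customer
FROM orders a
LEFT JOIN customers b ON a.customer_id = b.id

Result:
product    | customer
-----------+---------
Keyboard   | Aaron   
Cable      | Pete    
Headphones | Eve     
Charger    | NULL    


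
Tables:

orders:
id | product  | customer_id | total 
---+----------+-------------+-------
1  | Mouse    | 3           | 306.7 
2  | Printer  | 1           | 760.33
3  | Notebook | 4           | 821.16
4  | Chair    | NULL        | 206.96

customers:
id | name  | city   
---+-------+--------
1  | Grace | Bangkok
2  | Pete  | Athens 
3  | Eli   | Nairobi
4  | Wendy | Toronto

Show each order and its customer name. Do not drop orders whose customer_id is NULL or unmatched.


LEFT JOIN keeps every row from orders (the left table); where customer_id has no match in customers, the customer columns become NULL. Walk through each order:
  - order 1 (Mouse): customer_id=3 -> matches Eli
  - order 2 (Printer): customer_id=1 -> matches Grace
  - order 3 (Notebook): customer_id=4 -> matches Wendy
  - order 4 (Chair): customer_id=NULL, no match -> kept with NULL
All 4 rows appear; 1 has NULL customer.

SQL:
SELECT a.product, b.name AS customer
FROM orders a
LEFT JOIN customers b ON a.customer_id = b.id

Result:
product  | customer
---------+---------
Mouse    | Eli     
Printer  | Grace   
Notebook | Wendy   
Chair    | NULL    


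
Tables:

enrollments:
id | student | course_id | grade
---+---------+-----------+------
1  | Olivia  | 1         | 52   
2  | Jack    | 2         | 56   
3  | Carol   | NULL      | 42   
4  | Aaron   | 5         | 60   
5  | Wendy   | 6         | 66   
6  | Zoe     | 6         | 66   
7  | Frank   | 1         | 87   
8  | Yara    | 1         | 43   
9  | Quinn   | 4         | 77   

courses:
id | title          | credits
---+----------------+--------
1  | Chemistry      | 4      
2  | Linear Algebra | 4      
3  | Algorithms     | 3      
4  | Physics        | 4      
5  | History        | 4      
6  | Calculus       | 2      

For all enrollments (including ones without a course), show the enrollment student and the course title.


LEFT JOIN keeps every row from enrollments (the left table); where course_id has no match in courses, the course columns become NULL. Walk through each enrollment:
  - enrollment 1 (Olivia): course_id=1 -> matches Chemistry
  - enrollment 2 (Jack): course_id=2 -> matches Linear Algebra
  - enrollment 3 (Carol): course_id=NULL, no match -> kept with NULL
  - enrollment 4 (Aaron): course_id=5 -> matches History
  - enrollment 5 (Wendy): course_id=6 -> matches Calculus
  - enrollment 6 (Zoe): course_id=6 -> matches Calculus
  - enrollment 7 (Frank): course_id=1 -> matches Chemistry
  - enrollment 8 (Yara): course_id=1 -> matches Chemistry
  - enrollment 9 (Quinn): course_id=4 -> matches Physics
All 9 rows appear; 1 has NULL course.

SQL:
SELECT a.student, b.title AS course
FROM enrollments a
LEFT JOIN courses b ON a.course_id = b.id

Result:
student | course        
--------+---------------
Olivia  | Chemistry     
Jack    | Linear Algebra
Carol   | NULL          
Aaron   | History       
Wendy   | Calculus      
Zoe     | Calculus      
Frank   | Chemistry     
Yara    | Chemistry     
Quinn   | Physics       


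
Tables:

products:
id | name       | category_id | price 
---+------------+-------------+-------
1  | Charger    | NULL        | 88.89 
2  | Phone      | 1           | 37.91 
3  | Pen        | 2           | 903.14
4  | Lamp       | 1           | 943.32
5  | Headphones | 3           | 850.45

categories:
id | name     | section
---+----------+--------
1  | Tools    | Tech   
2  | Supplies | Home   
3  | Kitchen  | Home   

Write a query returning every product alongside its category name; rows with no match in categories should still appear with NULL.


LEFT JOIN keeps every row from products (the left table); where category_id has no match in categories, the category columns become NULL. Walk through each product:
  - product 1 (Charger): category_id=NULL, no match -> kept with NULL
  - product 2 (Phone): category_id=1 -> matches Tools
  - product 3 (Pen): category_id=2 -> matches Supplies
  - product 4 (Lamp): category_id=1 -> matches Tools
  - product 5 (Headphones): category_id=3 -> matches Kitchen
All 5 rows appear; 1 has NULL category.

SQL:
SELECT a.name, b.name AS category
FROM products a
LEFT JOIN categories b ON a.category_id = b.id

Result:
name       | category
-----------+---------
Charger    | NULL    
Phone      | Tools   
Pen        | Supplies
Lamp       | Tools   
Headphones | Kitchen 


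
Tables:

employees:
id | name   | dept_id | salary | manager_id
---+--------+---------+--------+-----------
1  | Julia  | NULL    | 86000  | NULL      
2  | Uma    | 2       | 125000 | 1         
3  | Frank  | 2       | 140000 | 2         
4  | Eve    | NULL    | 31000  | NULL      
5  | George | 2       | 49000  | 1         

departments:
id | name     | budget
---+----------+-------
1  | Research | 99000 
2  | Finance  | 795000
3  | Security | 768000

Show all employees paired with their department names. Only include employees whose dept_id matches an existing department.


INNER JOIN keeps only employees rows whose dept_id matches an id in departments. Walk through each employee:
  - employee 1 (Julia): dept_id=NULL, no match -> dropped
  - employee 2 (Uma): dept_id=2 -> matches Finance
  - employee 3 (Frank): dept_id=2 -> matches Finance
  - employee 4 (Eve): dept_id=NULL, no match -> dropped
  - employee 5 (George): dept_id=2 -> matches Finance
So 2 of 5 rows are dropped.

SQL:
SELECT a.name, b.name AS department
FROM employees a
INNER JOIN departments b ON a.dept_id = b.id

Result:
name   | department
-------+-----------
Uma    | Finance   
Frank  | Finance   
George | Finance   


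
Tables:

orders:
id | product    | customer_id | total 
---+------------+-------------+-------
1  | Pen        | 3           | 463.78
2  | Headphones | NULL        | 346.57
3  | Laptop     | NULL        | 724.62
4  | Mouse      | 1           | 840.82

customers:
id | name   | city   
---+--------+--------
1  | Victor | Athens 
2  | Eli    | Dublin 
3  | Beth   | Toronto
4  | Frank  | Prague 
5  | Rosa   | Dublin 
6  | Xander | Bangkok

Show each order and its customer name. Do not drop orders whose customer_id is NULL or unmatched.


LEFT JOIN keeps every row from orders (the left table); where customer_id has no match in customers, the customer columns become NULL. Walk through each order:
  - order 1 (Pen): customer_id=3 -> matches Beth
  - order 2 (Headphones): customer_id=NULL, no match -> kept with NULL
  - order 3 (Laptop): customer_id=NULL, no match -> kept with NULL
  - order 4 (Mouse): customer_id=1 -> matches Victor
All 4 rows appear; 2 have NULL customer.

SQL:
SELECT a.product, b.name AS customer
FROM orders a
LEFT JOIN customers b ON a.customer_id = b.id

Result:
product    | customer
-----------+---------
Pen        | Beth    
Headphones | NULL    
Laptop     | NULL    
Mouse      | Victor  


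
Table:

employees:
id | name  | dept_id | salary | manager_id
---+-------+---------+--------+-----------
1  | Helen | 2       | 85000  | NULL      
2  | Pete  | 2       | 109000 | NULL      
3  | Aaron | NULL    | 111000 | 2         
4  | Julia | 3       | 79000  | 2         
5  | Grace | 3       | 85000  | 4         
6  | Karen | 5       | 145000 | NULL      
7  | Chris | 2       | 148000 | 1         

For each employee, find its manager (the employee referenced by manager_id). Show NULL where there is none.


This is a self-join: employees is joined to a second copy of itself, matching each row's manager_id to another row's id. Use LEFT JOIN so rows with manager_id=NULL are kept.
  - employee 1 (Helen): manager_id=NULL -> NULL
  - employee 2 (Pete): manager_id=NULL -> NULL
  - employee 3 (Aaron): manager_id=2 -> Pete
  - employee 4 (Julia): manager_id=2 -> Pete
  - employee 5 (Grace): manager_id=4 -> Julia
  - employee 6 (Karen): manager_id=NULL -> NULL
  - employee 7 (Chris): manager_id=1 -> Helen

SQL:
SELECT a.name AS item, b.name AS manager
FROM employees a
LEFT JOIN employees b ON a.manager_id = b.id

Result:
item  | manager
------+--------
Helen | NULL   
Pete  | NULL   
Aaron | Pete   
Julia | Pete   
Grace | Julia  
Karen | NULL   
Chris | Helen  


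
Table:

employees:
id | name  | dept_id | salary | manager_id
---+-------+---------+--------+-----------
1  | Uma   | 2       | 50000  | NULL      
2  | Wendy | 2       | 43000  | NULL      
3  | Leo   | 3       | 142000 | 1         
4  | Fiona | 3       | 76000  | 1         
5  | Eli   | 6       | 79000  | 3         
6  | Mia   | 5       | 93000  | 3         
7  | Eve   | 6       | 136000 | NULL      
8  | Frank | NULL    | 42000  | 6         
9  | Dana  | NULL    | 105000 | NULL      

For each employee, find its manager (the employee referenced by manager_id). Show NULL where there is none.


This is a self-join: employees is joined to a second copy of itself, matching each row's manager_id to another row's id. Use LEFT JOIN so rows with manager_id=NULL are kept.
  - employee 1 (Uma): manager_id=NULL -> NULL
  - employee 2 (Wendy): manager_id=NULL -> NULL
  - employee 3 (Leo): manager_id=1 -> Uma
  - employee 4 (Fiona): manager_id=1 -> Uma
  - employee 5 (Eli): manager_id=3 -> Leo
  - employee 6 (Mia): manager_id=3 -> Leo
  - employee 7 (Eve): manager_id=NULL -> NULL
  - employee 8 (Frank): manager_id=6 -> Mia
  - employee 9 (Dana): manager_id=NULL -> NULL

SQL:
SELECT a.name AS item, b.name AS manager
FROM employees a
LEFT JOIN employees b ON a.manager_id = b.id

Result:
item  | manager
------+--------
Uma   | NULL   
Wendy | NULL   
Leo   | Uma    
Fiona | Uma    
Eli   | Leo    
Mia   | Leo    
Eve   | NULL   
Frank | Mia    
Dana  | NULL   


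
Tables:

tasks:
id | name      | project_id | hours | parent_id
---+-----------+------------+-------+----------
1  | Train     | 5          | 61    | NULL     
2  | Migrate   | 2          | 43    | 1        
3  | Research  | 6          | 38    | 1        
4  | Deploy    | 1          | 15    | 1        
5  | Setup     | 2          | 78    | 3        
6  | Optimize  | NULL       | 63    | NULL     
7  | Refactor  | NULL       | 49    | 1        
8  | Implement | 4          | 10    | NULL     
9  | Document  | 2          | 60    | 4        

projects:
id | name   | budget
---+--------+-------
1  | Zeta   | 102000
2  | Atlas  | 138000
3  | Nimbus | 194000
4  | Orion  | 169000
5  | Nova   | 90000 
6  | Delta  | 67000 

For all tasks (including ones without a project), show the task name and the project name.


LEFT JOIN keeps every row from tasks (the left table); where project_id has no match in projects, the project columns become NULL. Walk through each task:
  - task 1 (Train): project_id=5 -> matches Nova
  - task 2 (Migrate): project_id=2 -> matches Atlas
  - task 3 (Research): project_id=6 -> matches Delta
  - task 4 (Deploy): project_id=1 -> matches Zeta
  - task 5 (Setup): project_id=2 -> matches Atlas
  - task 6 (Optimize): project_id=NULL, no match -> kept with NULL
  - task 7 (Refactor): project_id=NULL, no match -> kept with NULL
  - task 8 (Implement): project_id=4 -> matches Orion
  - task 9 (Document): project_id=2 -> matches Atlas
All 9 rows appear; 2 have NULL project.

SQL:
SELECT a.name, b.name AS project
FROM tasks a
LEFT JOIN projects b ON a.project_id = b.id

Result:
name      | project
----------+--------
Train     | Nova   
Migrate   | Atlas  
Research  | Delta  
Deploy    | Zeta   
Setup     | Atlas  
Optimize  | NULL   
Refactor  | NULL   
Implement | Orion  
Document  | Atlas  
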